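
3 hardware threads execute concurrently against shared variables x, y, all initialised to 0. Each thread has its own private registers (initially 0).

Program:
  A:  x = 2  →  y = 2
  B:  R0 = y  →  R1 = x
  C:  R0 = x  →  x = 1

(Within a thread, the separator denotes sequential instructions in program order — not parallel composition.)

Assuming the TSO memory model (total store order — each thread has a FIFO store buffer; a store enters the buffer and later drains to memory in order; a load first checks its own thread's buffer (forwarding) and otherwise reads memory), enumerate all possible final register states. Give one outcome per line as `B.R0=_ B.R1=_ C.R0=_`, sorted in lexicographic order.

outcome vector order: (B.R0,B.R1,C.R0)
|TSO outcomes| = 10

B.R0=0 B.R1=0 C.R0=0
B.R0=0 B.R1=0 C.R0=2
B.R0=0 B.R1=1 C.R0=0
B.R0=0 B.R1=1 C.R0=2
B.R0=0 B.R1=2 C.R0=0
B.R0=0 B.R1=2 C.R0=2
B.R0=2 B.R1=1 C.R0=0
B.R0=2 B.R1=1 C.R0=2
B.R0=2 B.R1=2 C.R0=0
B.R0=2 B.R1=2 C.R0=2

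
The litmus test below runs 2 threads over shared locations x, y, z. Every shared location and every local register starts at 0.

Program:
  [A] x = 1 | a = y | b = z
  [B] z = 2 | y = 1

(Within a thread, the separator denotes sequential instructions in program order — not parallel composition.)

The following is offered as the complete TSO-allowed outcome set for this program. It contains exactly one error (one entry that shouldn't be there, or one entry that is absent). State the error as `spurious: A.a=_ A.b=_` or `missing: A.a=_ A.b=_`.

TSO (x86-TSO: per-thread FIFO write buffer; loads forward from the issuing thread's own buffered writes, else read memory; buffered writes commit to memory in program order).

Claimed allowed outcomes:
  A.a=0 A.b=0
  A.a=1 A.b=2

missing: A.a=0 A.b=2

outcome vector order: (A.a,A.b)
TSO (3): 0/0, 0/2, 1/2
TSO∖claimed = {0/2}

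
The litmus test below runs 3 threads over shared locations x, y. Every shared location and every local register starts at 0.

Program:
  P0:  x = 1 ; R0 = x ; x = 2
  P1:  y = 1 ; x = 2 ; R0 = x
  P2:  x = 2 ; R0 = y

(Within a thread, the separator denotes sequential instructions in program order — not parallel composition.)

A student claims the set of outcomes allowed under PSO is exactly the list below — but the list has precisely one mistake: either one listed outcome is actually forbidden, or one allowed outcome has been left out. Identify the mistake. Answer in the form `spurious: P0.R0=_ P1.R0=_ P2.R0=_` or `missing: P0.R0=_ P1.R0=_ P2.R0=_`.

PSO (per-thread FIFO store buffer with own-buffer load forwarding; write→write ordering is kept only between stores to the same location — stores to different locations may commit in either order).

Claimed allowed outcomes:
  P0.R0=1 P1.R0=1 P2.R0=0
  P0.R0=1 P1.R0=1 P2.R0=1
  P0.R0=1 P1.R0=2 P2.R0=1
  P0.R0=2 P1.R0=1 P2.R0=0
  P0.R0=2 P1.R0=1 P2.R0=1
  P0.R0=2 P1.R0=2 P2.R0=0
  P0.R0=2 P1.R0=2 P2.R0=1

outcome vector order: (P0.R0,P1.R0,P2.R0)
PSO (8): <1 1 0> <1 1 1> <1 2 0> <1 2 1> <2 1 0> <2 1 1> <2 2 0> <2 2 1>
PSO∖claimed = {<1 2 0>}

missing: P0.R0=1 P1.R0=2 P2.R0=0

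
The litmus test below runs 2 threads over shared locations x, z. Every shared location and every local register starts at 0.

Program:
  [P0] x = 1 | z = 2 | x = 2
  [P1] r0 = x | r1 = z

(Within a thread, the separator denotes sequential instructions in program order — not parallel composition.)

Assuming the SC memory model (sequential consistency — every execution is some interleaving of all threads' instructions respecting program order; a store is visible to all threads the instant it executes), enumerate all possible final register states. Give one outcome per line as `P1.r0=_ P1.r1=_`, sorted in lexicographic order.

outcome vector order: (P1.r0,P1.r1)
|SC outcomes| = 5

P1.r0=0 P1.r1=0
P1.r0=0 P1.r1=2
P1.r0=1 P1.r1=0
P1.r0=1 P1.r1=2
P1.r0=2 P1.r1=2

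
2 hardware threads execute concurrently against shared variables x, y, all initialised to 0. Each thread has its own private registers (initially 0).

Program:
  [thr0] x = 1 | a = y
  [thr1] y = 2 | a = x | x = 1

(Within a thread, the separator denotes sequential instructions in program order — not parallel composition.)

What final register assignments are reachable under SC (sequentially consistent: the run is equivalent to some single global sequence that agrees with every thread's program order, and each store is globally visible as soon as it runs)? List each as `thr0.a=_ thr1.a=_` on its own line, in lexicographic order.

outcome vector order: (thr0.a,thr1.a)
|SC outcomes| = 3

thr0.a=0 thr1.a=1
thr0.a=2 thr1.a=0
thr0.a=2 thr1.a=1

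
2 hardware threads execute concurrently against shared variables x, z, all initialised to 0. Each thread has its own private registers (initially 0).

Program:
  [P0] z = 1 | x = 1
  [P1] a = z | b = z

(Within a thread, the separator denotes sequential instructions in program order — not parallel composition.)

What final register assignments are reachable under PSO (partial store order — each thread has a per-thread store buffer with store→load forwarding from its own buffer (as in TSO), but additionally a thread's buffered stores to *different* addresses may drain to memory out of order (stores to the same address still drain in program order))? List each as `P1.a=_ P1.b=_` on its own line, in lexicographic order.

P1.a=0 P1.b=0
P1.a=0 P1.b=1
P1.a=1 P1.b=1

outcome vector order: (P1.a,P1.b)
|PSO outcomes| = 3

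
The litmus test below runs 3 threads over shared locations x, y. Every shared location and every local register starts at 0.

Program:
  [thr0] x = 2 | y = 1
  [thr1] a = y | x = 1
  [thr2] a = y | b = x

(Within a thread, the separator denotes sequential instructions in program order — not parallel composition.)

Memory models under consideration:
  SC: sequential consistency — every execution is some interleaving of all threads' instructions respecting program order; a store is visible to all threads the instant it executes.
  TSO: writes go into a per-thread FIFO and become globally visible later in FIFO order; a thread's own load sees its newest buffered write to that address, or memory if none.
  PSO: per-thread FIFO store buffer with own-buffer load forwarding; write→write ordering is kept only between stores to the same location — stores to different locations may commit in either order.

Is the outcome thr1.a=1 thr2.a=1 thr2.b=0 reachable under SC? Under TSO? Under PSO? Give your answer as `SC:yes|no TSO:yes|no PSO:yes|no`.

outcome vector order: (thr1.a,thr2.a,thr2.b)
[SC] allowed = {000 001 002 011 012 100 101 102 111 112}
[TSO] allowed = {000 001 002 011 012 100 101 102 111 112}
[PSO] allowed = {000 001 002 010 011 012 100 101 102 110 111 112}
target 110 ∈ {PSO}

SC:no TSO:no PSO:yes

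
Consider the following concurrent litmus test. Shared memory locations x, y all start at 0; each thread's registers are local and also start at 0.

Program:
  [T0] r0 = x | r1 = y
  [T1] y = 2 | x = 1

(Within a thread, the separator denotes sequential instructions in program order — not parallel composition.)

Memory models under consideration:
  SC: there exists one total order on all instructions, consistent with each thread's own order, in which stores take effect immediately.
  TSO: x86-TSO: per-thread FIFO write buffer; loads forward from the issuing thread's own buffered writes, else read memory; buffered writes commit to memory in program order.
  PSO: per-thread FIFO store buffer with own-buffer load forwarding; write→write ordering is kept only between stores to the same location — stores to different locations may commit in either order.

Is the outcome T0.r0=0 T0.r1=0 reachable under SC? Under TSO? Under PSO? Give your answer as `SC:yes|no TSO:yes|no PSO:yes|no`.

outcome vector order: (T0.r0,T0.r1)
SC: 3 outcomes — {(0,0) (0,2) (1,2)}
TSO: 3 outcomes — {(0,0) (0,2) (1,2)}
PSO: 4 outcomes — {(0,0) (0,2) (1,0) (1,2)}
target (0,0) ∈ {SC,TSO,PSO}

SC:yes TSO:yes PSO:yes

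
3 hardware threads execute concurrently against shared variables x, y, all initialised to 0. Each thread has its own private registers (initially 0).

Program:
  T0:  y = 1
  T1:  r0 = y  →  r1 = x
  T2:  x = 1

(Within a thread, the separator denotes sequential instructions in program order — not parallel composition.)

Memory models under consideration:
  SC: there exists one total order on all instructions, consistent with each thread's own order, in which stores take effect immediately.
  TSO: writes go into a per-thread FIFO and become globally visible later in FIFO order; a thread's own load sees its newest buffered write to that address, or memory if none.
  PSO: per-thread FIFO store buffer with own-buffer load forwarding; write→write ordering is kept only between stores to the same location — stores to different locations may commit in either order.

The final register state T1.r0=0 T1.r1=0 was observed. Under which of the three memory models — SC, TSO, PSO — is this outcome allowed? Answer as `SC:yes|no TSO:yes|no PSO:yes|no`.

SC:yes TSO:yes PSO:yes

outcome vector order: (T1.r0,T1.r1)
[SC] allowed = {<0 0>; <0 1>; <1 0>; <1 1>}
[TSO] allowed = {<0 0>; <0 1>; <1 0>; <1 1>}
[PSO] allowed = {<0 0>; <0 1>; <1 0>; <1 1>}
target <0 0> ∈ {SC,TSO,PSO}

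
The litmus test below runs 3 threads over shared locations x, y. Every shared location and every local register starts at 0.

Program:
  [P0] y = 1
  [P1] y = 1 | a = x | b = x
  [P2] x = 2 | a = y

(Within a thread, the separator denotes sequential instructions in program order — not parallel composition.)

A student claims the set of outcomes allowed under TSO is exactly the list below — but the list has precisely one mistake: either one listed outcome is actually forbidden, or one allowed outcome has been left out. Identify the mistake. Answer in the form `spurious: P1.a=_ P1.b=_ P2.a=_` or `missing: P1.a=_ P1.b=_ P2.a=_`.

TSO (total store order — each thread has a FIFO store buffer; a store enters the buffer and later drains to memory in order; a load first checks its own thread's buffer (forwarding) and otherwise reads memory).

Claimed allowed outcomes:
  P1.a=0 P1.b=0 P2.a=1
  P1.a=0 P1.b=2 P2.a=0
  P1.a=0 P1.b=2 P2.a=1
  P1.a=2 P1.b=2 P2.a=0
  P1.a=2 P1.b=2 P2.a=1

outcome vector order: (P1.a,P1.b,P2.a)
TSO (6): <0 0 0>; <0 0 1>; <0 2 0>; <0 2 1>; <2 2 0>; <2 2 1>
TSO∖claimed = {<0 0 0>}

missing: P1.a=0 P1.b=0 P2.a=0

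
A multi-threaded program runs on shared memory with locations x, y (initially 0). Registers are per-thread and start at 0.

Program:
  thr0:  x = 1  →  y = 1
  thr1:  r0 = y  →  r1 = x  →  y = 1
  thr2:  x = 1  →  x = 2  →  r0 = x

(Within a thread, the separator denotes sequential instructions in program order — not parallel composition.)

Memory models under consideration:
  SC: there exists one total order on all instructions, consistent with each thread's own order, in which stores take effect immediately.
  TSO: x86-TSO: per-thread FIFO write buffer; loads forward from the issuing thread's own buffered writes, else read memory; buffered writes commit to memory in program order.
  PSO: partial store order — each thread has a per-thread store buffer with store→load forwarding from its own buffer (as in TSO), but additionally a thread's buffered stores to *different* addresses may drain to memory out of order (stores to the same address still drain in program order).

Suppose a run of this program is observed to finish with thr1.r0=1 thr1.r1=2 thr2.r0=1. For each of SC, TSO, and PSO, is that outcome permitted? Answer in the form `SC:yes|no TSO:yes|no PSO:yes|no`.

SC:no TSO:no PSO:yes

outcome vector order: (thr1.r0,thr1.r1,thr2.r0)
[SC] allowed = {0/0/1; 0/0/2; 0/1/1; 0/1/2; 0/2/1; 0/2/2; 1/1/1; 1/1/2; 1/2/2}
[TSO] allowed = {0/0/1; 0/0/2; 0/1/1; 0/1/2; 0/2/1; 0/2/2; 1/1/1; 1/1/2; 1/2/2}
[PSO] allowed = {0/0/1; 0/0/2; 0/1/1; 0/1/2; 0/2/1; 0/2/2; 1/0/1; 1/0/2; 1/1/1; 1/1/2; 1/2/1; 1/2/2}
target 1/2/1 ∈ {PSO}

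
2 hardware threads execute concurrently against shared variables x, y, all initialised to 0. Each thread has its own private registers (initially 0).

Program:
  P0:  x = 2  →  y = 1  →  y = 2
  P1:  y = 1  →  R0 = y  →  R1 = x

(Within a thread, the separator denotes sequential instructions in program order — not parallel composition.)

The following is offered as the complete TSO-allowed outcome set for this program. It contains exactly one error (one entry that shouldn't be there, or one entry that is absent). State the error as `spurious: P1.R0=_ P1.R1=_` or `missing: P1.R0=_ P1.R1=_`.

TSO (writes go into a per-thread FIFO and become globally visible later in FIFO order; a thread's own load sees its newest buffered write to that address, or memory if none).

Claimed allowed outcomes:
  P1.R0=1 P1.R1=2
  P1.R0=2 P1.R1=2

outcome vector order: (P1.R0,P1.R1)
under TSO → (1,0); (1,2); (2,2)
TSO∖claimed = {(1,0)}

missing: P1.R0=1 P1.R1=0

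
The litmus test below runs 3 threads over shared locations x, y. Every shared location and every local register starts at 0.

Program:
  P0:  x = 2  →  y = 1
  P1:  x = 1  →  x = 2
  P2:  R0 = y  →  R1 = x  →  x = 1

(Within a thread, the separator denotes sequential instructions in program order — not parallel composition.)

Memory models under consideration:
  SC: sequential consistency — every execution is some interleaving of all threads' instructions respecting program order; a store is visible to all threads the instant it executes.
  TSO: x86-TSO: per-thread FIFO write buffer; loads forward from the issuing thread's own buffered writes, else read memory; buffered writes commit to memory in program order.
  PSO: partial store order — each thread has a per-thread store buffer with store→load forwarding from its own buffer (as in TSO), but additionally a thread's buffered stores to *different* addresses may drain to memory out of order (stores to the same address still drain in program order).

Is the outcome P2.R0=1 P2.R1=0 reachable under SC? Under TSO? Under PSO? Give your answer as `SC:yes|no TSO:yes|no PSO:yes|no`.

SC:no TSO:no PSO:yes

outcome vector order: (P2.R0,P2.R1)
SC (5): (0,0); (0,1); (0,2); (1,1); (1,2)
TSO (5): (0,0); (0,1); (0,2); (1,1); (1,2)
PSO (6): (0,0); (0,1); (0,2); (1,0); (1,1); (1,2)
target (1,0) ∈ {PSO}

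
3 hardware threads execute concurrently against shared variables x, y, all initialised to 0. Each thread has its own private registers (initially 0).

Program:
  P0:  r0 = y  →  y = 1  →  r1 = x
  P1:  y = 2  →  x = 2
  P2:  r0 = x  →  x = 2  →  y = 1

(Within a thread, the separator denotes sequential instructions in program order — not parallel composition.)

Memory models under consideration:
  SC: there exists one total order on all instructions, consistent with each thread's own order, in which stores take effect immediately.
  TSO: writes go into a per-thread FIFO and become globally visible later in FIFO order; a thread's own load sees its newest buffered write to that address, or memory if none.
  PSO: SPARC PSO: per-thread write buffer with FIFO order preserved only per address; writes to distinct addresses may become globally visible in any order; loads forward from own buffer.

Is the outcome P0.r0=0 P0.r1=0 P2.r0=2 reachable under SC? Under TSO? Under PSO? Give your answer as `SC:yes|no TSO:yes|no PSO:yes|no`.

outcome vector order: (P0.r0,P0.r1,P2.r0)
[SC] allowed = {0/0/0 0/0/2 0/2/0 0/2/2 1/2/0 1/2/2 2/0/0 2/0/2 2/2/0 2/2/2}
[TSO] allowed = {0/0/0 0/0/2 0/2/0 0/2/2 1/2/0 1/2/2 2/0/0 2/0/2 2/2/0 2/2/2}
[PSO] allowed = {0/0/0 0/0/2 0/2/0 0/2/2 1/0/0 1/2/0 1/2/2 2/0/0 2/0/2 2/2/0 2/2/2}
target 0/0/2 ∈ {SC,TSO,PSO}

SC:yes TSO:yes PSO:yes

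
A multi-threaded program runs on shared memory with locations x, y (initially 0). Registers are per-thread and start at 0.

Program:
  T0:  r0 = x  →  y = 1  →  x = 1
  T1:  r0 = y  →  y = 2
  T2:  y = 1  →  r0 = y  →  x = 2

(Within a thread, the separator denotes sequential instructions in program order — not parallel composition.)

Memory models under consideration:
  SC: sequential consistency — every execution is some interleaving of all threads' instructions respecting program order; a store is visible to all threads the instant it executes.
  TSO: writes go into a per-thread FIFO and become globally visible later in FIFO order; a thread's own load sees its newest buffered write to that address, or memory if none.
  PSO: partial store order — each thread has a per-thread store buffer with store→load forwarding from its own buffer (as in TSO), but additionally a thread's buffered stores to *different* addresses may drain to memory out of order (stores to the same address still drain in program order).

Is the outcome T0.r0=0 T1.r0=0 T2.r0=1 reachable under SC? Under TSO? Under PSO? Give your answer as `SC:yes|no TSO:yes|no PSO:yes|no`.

outcome vector order: (T0.r0,T1.r0,T2.r0)
[SC] allowed = {001 002 011 012 201 202 211 212}
[TSO] allowed = {001 002 011 012 201 202 211 212}
[PSO] allowed = {001 002 011 012 201 202 211 212}
target 001 ∈ {SC,TSO,PSO}

SC:yes TSO:yes PSO:yes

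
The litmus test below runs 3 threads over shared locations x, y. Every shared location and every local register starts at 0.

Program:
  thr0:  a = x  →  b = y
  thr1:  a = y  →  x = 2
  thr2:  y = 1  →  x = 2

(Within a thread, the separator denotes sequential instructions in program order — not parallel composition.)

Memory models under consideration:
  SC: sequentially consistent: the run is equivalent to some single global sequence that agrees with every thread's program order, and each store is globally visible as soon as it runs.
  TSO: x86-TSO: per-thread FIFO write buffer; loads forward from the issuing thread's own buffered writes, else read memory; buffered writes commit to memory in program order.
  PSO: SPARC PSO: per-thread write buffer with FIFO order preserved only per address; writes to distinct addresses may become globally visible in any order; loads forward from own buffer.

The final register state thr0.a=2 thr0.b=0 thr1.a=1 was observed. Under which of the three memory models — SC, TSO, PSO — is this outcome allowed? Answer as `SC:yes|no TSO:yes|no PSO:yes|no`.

SC:no TSO:no PSO:yes

outcome vector order: (thr0.a,thr0.b,thr1.a)
SC: 7 outcomes — {000; 001; 010; 011; 200; 210; 211}
TSO: 7 outcomes — {000; 001; 010; 011; 200; 210; 211}
PSO: 8 outcomes — {000; 001; 010; 011; 200; 201; 210; 211}
target 201 ∈ {PSO}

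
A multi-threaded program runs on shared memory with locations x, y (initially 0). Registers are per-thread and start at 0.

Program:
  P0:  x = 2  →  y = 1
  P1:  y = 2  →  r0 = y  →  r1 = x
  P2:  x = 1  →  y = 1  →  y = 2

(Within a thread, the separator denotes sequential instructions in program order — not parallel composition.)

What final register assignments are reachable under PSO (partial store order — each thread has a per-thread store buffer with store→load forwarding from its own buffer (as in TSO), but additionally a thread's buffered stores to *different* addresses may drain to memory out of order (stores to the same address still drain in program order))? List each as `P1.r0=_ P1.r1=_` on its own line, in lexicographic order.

P1.r0=1 P1.r1=0
P1.r0=1 P1.r1=1
P1.r0=1 P1.r1=2
P1.r0=2 P1.r1=0
P1.r0=2 P1.r1=1
P1.r0=2 P1.r1=2

outcome vector order: (P1.r0,P1.r1)
|PSO outcomes| = 6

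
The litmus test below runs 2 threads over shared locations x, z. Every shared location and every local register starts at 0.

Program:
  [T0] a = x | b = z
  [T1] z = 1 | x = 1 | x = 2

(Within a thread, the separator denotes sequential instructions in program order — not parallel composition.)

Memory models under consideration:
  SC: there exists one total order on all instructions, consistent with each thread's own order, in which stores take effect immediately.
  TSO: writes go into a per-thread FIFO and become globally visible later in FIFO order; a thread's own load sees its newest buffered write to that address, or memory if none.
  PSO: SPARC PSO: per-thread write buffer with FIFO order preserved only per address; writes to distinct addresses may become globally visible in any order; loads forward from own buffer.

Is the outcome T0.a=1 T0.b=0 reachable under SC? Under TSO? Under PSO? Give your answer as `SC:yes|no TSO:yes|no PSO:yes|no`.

SC:no TSO:no PSO:yes

outcome vector order: (T0.a,T0.b)
SC (4): 00, 01, 11, 21
TSO (4): 00, 01, 11, 21
PSO (6): 00, 01, 10, 11, 20, 21
target 10 ∈ {PSO}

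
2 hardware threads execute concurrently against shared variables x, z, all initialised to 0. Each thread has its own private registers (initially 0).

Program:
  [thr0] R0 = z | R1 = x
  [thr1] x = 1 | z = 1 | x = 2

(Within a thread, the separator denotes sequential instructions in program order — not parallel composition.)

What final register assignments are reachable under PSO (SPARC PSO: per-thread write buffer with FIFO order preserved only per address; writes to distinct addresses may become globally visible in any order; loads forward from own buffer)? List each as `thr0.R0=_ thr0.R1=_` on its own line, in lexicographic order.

thr0.R0=0 thr0.R1=0
thr0.R0=0 thr0.R1=1
thr0.R0=0 thr0.R1=2
thr0.R0=1 thr0.R1=0
thr0.R0=1 thr0.R1=1
thr0.R0=1 thr0.R1=2

outcome vector order: (thr0.R0,thr0.R1)
|PSO outcomes| = 6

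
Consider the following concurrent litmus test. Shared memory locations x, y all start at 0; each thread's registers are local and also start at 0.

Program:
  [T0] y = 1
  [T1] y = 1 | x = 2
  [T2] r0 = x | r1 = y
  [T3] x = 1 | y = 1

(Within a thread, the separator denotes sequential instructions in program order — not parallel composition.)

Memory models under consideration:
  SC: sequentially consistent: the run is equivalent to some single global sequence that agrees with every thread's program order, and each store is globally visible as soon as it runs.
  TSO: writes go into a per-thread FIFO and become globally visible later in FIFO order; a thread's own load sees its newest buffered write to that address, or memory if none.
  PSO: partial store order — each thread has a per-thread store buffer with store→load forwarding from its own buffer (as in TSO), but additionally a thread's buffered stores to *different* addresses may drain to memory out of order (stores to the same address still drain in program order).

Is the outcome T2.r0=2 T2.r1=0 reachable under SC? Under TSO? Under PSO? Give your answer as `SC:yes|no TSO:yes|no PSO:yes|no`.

outcome vector order: (T2.r0,T2.r1)
under SC → 0/0 0/1 1/0 1/1 2/1
under TSO → 0/0 0/1 1/0 1/1 2/1
under PSO → 0/0 0/1 1/0 1/1 2/0 2/1
target 2/0 ∈ {PSO}

SC:no TSO:no PSO:yes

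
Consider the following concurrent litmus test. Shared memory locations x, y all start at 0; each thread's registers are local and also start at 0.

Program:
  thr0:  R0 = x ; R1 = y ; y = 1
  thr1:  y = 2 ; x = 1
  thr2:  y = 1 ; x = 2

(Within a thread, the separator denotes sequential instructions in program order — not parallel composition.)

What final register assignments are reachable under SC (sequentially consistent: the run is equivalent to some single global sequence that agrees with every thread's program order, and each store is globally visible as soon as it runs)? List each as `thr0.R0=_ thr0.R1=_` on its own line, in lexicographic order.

outcome vector order: (thr0.R0,thr0.R1)
|SC outcomes| = 7

thr0.R0=0 thr0.R1=0
thr0.R0=0 thr0.R1=1
thr0.R0=0 thr0.R1=2
thr0.R0=1 thr0.R1=1
thr0.R0=1 thr0.R1=2
thr0.R0=2 thr0.R1=1
thr0.R0=2 thr0.R1=2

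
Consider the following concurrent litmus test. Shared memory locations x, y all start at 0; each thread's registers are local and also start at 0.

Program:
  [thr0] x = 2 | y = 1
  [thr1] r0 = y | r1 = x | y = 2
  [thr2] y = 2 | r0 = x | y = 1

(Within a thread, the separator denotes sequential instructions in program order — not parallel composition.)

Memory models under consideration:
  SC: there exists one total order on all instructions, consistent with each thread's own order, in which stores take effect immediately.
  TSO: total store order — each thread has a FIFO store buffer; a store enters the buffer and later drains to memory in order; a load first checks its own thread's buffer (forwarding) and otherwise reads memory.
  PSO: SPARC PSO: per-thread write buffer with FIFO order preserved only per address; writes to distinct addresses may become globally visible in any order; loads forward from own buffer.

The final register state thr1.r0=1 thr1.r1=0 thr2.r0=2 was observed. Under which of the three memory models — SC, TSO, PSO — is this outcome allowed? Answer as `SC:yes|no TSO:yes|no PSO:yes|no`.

SC:no TSO:no PSO:yes

outcome vector order: (thr1.r0,thr1.r1,thr2.r0)
under SC → (0,0,0), (0,0,2), (0,2,0), (0,2,2), (1,0,0), (1,2,0), (1,2,2), (2,0,0), (2,0,2), (2,2,0), (2,2,2)
under TSO → (0,0,0), (0,0,2), (0,2,0), (0,2,2), (1,0,0), (1,2,0), (1,2,2), (2,0,0), (2,0,2), (2,2,0), (2,2,2)
under PSO → (0,0,0), (0,0,2), (0,2,0), (0,2,2), (1,0,0), (1,0,2), (1,2,0), (1,2,2), (2,0,0), (2,0,2), (2,2,0), (2,2,2)
target (1,0,2) ∈ {PSO}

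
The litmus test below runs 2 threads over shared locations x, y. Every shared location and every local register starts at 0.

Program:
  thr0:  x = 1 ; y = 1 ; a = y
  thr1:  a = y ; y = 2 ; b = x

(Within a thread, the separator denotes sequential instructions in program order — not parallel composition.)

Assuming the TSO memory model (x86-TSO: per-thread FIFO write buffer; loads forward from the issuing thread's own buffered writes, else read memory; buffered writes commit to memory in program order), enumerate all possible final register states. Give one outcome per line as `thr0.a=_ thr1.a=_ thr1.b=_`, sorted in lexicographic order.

outcome vector order: (thr0.a,thr1.a,thr1.b)
|TSO outcomes| = 6

thr0.a=1 thr1.a=0 thr1.b=0
thr0.a=1 thr1.a=0 thr1.b=1
thr0.a=1 thr1.a=1 thr1.b=1
thr0.a=2 thr1.a=0 thr1.b=0
thr0.a=2 thr1.a=0 thr1.b=1
thr0.a=2 thr1.a=1 thr1.b=1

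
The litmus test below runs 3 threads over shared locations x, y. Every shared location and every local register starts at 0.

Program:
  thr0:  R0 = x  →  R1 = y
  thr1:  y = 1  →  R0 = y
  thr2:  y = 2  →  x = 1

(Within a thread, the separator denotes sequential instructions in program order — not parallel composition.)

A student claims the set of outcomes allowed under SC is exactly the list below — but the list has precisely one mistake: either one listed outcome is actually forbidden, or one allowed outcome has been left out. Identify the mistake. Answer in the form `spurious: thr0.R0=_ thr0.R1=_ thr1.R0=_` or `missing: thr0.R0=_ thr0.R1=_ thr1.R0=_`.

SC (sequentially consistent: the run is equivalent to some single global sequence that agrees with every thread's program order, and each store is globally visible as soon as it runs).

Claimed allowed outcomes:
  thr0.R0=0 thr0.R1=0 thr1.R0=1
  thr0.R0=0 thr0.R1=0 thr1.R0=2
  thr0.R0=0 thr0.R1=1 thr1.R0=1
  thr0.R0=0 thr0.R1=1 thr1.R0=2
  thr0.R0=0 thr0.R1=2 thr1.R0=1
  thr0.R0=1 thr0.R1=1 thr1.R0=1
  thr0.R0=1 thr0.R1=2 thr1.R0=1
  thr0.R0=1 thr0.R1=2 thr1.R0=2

outcome vector order: (thr0.R0,thr0.R1,thr1.R0)
SC (9): 0/0/1; 0/0/2; 0/1/1; 0/1/2; 0/2/1; 0/2/2; 1/1/1; 1/2/1; 1/2/2
SC∖claimed = {0/2/2}

missing: thr0.R0=0 thr0.R1=2 thr1.R0=2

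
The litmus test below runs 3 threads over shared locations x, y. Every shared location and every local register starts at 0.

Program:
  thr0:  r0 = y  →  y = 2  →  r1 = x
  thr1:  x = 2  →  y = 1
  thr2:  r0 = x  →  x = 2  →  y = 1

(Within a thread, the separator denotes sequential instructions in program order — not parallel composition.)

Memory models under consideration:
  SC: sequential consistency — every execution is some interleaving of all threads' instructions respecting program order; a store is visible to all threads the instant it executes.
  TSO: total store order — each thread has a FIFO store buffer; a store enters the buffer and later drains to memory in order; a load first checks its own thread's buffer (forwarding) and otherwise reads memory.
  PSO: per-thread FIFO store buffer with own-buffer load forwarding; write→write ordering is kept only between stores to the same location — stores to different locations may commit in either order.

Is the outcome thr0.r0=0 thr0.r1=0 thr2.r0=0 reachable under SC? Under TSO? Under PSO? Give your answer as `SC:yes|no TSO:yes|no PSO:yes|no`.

outcome vector order: (thr0.r0,thr0.r1,thr2.r0)
SC: 6 outcomes — {0/0/0 0/0/2 0/2/0 0/2/2 1/2/0 1/2/2}
TSO: 6 outcomes — {0/0/0 0/0/2 0/2/0 0/2/2 1/2/0 1/2/2}
PSO: 8 outcomes — {0/0/0 0/0/2 0/2/0 0/2/2 1/0/0 1/0/2 1/2/0 1/2/2}
target 0/0/0 ∈ {SC,TSO,PSO}

SC:yes TSO:yes PSO:yes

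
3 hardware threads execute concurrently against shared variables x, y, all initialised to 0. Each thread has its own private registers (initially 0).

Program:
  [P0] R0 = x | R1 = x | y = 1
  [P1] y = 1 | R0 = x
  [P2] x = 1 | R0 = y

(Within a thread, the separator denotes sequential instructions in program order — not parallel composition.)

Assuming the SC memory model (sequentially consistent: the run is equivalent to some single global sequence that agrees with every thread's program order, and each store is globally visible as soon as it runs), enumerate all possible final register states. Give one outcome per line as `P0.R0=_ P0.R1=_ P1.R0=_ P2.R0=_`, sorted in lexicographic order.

P0.R0=0 P0.R1=0 P1.R0=0 P2.R0=1
P0.R0=0 P0.R1=0 P1.R0=1 P2.R0=0
P0.R0=0 P0.R1=0 P1.R0=1 P2.R0=1
P0.R0=0 P0.R1=1 P1.R0=0 P2.R0=1
P0.R0=0 P0.R1=1 P1.R0=1 P2.R0=0
P0.R0=0 P0.R1=1 P1.R0=1 P2.R0=1
P0.R0=1 P0.R1=1 P1.R0=0 P2.R0=1
P0.R0=1 P0.R1=1 P1.R0=1 P2.R0=0
P0.R0=1 P0.R1=1 P1.R0=1 P2.R0=1

outcome vector order: (P0.R0,P0.R1,P1.R0,P2.R0)
|SC outcomes| = 9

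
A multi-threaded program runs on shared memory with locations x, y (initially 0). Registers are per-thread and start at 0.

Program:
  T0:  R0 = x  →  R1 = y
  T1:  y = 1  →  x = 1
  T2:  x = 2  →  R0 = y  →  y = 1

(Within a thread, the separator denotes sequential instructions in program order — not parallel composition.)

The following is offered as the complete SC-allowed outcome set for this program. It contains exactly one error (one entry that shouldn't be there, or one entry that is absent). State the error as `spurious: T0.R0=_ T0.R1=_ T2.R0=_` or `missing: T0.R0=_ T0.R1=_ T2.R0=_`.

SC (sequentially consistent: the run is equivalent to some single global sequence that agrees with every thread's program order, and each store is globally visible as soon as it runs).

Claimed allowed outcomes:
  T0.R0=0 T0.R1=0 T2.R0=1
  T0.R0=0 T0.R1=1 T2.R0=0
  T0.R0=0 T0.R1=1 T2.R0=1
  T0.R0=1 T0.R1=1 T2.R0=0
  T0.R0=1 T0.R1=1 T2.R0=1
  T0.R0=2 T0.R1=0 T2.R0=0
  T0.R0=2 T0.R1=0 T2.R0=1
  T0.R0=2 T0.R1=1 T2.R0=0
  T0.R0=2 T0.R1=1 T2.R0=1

missing: T0.R0=0 T0.R1=0 T2.R0=0

outcome vector order: (T0.R0,T0.R1,T2.R0)
SC (10): 0/0/0; 0/0/1; 0/1/0; 0/1/1; 1/1/0; 1/1/1; 2/0/0; 2/0/1; 2/1/0; 2/1/1
SC∖claimed = {0/0/0}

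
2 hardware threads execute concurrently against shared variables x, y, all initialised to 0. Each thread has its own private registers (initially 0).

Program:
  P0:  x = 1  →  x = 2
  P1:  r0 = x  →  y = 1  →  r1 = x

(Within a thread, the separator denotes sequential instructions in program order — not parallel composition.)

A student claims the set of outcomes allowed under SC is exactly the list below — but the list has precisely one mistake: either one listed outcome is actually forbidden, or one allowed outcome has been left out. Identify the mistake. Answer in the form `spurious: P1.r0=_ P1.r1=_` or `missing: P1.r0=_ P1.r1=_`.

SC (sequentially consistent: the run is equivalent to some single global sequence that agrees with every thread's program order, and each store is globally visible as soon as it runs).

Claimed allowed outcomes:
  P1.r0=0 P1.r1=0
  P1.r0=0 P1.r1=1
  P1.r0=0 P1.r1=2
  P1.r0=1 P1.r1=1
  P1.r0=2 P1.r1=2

outcome vector order: (P1.r0,P1.r1)
SC (6): <0 0>, <0 1>, <0 2>, <1 1>, <1 2>, <2 2>
SC∖claimed = {<1 2>}

missing: P1.r0=1 P1.r1=2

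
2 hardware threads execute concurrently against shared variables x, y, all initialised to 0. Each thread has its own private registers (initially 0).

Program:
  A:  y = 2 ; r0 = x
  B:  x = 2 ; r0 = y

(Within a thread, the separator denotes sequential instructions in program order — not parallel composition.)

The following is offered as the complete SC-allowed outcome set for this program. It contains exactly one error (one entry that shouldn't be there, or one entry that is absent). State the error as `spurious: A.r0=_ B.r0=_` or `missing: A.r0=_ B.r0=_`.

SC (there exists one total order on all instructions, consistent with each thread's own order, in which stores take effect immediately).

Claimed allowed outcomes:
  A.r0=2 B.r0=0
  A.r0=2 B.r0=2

missing: A.r0=0 B.r0=2

outcome vector order: (A.r0,B.r0)
SC: 3 outcomes — {02, 20, 22}
SC∖claimed = {02}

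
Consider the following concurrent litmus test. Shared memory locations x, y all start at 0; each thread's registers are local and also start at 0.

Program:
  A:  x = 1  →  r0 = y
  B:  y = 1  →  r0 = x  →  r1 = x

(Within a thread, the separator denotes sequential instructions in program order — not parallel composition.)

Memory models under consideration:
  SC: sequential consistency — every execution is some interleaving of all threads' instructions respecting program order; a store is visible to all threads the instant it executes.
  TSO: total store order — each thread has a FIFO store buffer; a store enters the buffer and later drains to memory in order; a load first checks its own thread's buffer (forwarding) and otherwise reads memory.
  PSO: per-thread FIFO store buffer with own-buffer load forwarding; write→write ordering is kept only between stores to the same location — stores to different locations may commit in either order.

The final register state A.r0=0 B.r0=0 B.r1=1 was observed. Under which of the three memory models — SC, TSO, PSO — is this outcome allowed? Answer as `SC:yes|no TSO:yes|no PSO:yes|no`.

outcome vector order: (A.r0,B.r0,B.r1)
[SC] allowed = {0/1/1, 1/0/0, 1/0/1, 1/1/1}
[TSO] allowed = {0/0/0, 0/0/1, 0/1/1, 1/0/0, 1/0/1, 1/1/1}
[PSO] allowed = {0/0/0, 0/0/1, 0/1/1, 1/0/0, 1/0/1, 1/1/1}
target 0/0/1 ∈ {TSO,PSO}

SC:no TSO:yes PSO:yes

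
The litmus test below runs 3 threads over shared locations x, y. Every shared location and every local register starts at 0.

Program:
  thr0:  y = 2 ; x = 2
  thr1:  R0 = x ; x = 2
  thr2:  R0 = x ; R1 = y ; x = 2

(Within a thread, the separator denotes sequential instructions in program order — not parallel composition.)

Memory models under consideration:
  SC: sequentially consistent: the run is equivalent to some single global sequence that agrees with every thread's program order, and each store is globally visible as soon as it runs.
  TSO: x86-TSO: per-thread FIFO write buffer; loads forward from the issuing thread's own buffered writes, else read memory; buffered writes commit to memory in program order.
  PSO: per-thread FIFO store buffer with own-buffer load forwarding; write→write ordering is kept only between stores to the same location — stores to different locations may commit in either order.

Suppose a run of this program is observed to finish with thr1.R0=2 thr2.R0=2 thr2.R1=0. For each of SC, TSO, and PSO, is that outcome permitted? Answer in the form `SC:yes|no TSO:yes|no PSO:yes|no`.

outcome vector order: (thr1.R0,thr2.R0,thr2.R1)
SC (7): (0,0,0); (0,0,2); (0,2,0); (0,2,2); (2,0,0); (2,0,2); (2,2,2)
TSO (7): (0,0,0); (0,0,2); (0,2,0); (0,2,2); (2,0,0); (2,0,2); (2,2,2)
PSO (8): (0,0,0); (0,0,2); (0,2,0); (0,2,2); (2,0,0); (2,0,2); (2,2,0); (2,2,2)
target (2,2,0) ∈ {PSO}

SC:no TSO:no PSO:yes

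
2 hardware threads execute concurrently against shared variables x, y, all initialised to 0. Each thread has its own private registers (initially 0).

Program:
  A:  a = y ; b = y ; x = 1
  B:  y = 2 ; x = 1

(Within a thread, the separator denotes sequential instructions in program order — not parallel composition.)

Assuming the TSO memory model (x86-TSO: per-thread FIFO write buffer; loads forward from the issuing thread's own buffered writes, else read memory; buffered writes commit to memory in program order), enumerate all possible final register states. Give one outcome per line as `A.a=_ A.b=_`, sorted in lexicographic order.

A.a=0 A.b=0
A.a=0 A.b=2
A.a=2 A.b=2

outcome vector order: (A.a,A.b)
|TSO outcomes| = 3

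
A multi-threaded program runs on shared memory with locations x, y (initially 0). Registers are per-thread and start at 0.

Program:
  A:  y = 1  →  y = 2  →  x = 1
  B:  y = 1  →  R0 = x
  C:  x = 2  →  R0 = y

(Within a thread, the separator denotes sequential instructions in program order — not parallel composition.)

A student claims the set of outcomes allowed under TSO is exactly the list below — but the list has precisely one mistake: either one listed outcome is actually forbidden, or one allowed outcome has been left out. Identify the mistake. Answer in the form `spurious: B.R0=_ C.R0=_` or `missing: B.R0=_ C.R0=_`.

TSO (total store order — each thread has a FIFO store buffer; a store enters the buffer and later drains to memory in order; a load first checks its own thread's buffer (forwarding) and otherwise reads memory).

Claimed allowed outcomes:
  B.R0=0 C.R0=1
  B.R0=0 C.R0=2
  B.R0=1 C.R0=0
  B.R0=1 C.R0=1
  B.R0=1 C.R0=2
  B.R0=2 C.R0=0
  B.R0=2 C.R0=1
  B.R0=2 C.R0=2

missing: B.R0=0 C.R0=0

outcome vector order: (B.R0,C.R0)
TSO: 9 outcomes — {00; 01; 02; 10; 11; 12; 20; 21; 22}
TSO∖claimed = {00}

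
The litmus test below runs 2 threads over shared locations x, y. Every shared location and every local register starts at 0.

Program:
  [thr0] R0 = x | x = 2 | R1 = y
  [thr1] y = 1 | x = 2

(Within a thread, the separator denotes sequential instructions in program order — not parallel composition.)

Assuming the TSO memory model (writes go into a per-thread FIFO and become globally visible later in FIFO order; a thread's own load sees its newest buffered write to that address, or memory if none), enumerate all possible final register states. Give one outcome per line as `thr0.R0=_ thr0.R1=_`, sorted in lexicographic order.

thr0.R0=0 thr0.R1=0
thr0.R0=0 thr0.R1=1
thr0.R0=2 thr0.R1=1

outcome vector order: (thr0.R0,thr0.R1)
|TSO outcomes| = 3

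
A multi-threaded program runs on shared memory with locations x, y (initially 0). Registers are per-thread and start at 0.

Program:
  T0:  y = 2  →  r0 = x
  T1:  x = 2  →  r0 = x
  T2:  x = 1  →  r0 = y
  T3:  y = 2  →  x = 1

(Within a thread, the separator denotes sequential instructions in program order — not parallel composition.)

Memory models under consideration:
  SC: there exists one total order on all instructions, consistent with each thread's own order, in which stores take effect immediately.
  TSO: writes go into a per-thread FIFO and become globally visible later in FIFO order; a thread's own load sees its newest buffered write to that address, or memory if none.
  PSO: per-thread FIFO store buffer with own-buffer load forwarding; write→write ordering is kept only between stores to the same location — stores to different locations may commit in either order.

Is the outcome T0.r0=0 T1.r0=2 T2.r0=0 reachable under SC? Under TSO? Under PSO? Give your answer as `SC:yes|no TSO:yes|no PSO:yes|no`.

SC:no TSO:yes PSO:yes

outcome vector order: (T0.r0,T1.r0,T2.r0)
SC (10): 0/1/2, 0/2/2, 1/1/0, 1/1/2, 1/2/0, 1/2/2, 2/1/0, 2/1/2, 2/2/0, 2/2/2
TSO (12): 0/1/0, 0/1/2, 0/2/0, 0/2/2, 1/1/0, 1/1/2, 1/2/0, 1/2/2, 2/1/0, 2/1/2, 2/2/0, 2/2/2
PSO (12): 0/1/0, 0/1/2, 0/2/0, 0/2/2, 1/1/0, 1/1/2, 1/2/0, 1/2/2, 2/1/0, 2/1/2, 2/2/0, 2/2/2
target 0/2/0 ∈ {TSO,PSO}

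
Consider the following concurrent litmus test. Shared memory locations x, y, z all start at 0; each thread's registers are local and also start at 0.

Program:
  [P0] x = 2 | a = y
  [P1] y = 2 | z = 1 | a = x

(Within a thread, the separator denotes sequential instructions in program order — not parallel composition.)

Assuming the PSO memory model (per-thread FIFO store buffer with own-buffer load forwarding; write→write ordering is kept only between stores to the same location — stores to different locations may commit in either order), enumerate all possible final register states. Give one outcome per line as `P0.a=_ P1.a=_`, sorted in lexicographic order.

outcome vector order: (P0.a,P1.a)
|PSO outcomes| = 4

P0.a=0 P1.a=0
P0.a=0 P1.a=2
P0.a=2 P1.a=0
P0.a=2 P1.a=2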